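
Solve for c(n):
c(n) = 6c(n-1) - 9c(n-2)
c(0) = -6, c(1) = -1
Characteristic equation: x² - 6x + 9 = 0, which is (x - (3))².
Repeated root r = 3.
General solution: c(n) = (A + Bn)·(3)^n.
From c(0) = -6: A = -6.
From c(1) = -1: (A + B)·(3) = -1 ⇒ B = \frac{17}{3}.
So c(n) = \left(\frac{17 n}{3} - 6\right) \cdot (3)^n.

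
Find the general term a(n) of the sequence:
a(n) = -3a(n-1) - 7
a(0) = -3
First-order linear non-homogeneous.
Homogeneous solution: a_h(n) = A·(-3)^n.
Try constant particular solution a_p = K: K = -3K - 7 ⇒ K = - \frac{7}{4}.
General: a(n) = A·(-3)^n - \frac{7}{4}.
Apply a(0) = -3: A - \frac{7}{4} = -3 ⇒ A = - \frac{5}{4}.
So a(n) = - \frac{5 \left(-3\right)^{n}}{4} - \frac{7}{4}.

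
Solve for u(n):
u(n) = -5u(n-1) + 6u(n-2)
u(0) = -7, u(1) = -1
Characteristic equation: x² + 5x - 6 = 0, which factors as (x - (-6))(x - (1)) = 0.
Roots r₁ = -6, r₂ = 1 (distinct).
General solution: u(n) = A·(-6)^n + B·(1)^n.
From u(0) = -7: A + B = -7.
From u(1) = -1: -6A + B = -1.
Solving: A = - \frac{6}{7}, B = - \frac{43}{7}.
So u(n) = - \frac{6 \left(-6\right)^{n}}{7} - \frac{43}{7}.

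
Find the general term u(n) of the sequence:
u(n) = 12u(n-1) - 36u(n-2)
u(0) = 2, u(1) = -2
Characteristic equation: x² - 12x + 36 = 0, which is (x - (6))².
Repeated root r = 6.
General solution: u(n) = (A + Bn)·(6)^n.
From u(0) = 2: A = 2.
From u(1) = -2: (A + B)·(6) = -2 ⇒ B = - \frac{7}{3}.
So u(n) = \left(2 - \frac{7 n}{3}\right) \cdot (6)^n.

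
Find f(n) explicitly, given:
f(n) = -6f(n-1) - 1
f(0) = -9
First-order linear non-homogeneous.
Homogeneous solution: f_h(n) = A·(-6)^n.
Try constant particular solution f_p = K: K = -6K - 1 ⇒ K = - \frac{1}{7}.
General: f(n) = A·(-6)^n - \frac{1}{7}.
Apply f(0) = -9: A - \frac{1}{7} = -9 ⇒ A = - \frac{62}{7}.
So f(n) = - \frac{62 \left(-6\right)^{n}}{7} - \frac{1}{7}.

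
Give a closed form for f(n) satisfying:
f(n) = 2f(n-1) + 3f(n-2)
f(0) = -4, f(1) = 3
Characteristic equation: x² - 2x - 3 = 0, which factors as (x - (-1))(x - (3)) = 0.
Roots r₁ = -1, r₂ = 3 (distinct).
General solution: f(n) = A·(-1)^n + B·(3)^n.
From f(0) = -4: A + B = -4.
From f(1) = 3: -A + 3B = 3.
Solving: A = - \frac{15}{4}, B = - \frac{1}{4}.
So f(n) = - \frac{15 \left(-1\right)^{n}}{4} - \frac{3^{n}}{4}.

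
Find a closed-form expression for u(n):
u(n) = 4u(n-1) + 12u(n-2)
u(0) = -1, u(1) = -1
Characteristic equation: x² - 4x - 12 = 0, which factors as (x - (6))(x - (-2)) = 0.
Roots r₁ = 6, r₂ = -2 (distinct).
General solution: u(n) = A·(6)^n + B·(-2)^n.
From u(0) = -1: A + B = -1.
From u(1) = -1: 6A - 2B = -1.
Solving: A = - \frac{3}{8}, B = - \frac{5}{8}.
So u(n) = - \frac{5 \left(-2\right)^{n}}{8} - \frac{3 \cdot 6^{n}}{8}.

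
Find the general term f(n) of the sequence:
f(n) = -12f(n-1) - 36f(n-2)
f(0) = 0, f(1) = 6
Characteristic equation: x² + 12x + 36 = 0, which is (x - (-6))².
Repeated root r = -6.
General solution: f(n) = (A + Bn)·(-6)^n.
From f(0) = 0: A = 0.
From f(1) = 6: (A + B)·(-6) = 6 ⇒ B = -1.
So f(n) = \left(- n\right) \cdot (-6)^n.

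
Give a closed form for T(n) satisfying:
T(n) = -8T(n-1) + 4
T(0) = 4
First-order linear non-homogeneous.
Homogeneous solution: T_h(n) = A·(-8)^n.
Try constant particular solution T_p = K: K = -8K + 4 ⇒ K = \frac{4}{9}.
General: T(n) = A·(-8)^n + \frac{4}{9}.
Apply T(0) = 4: A + \frac{4}{9} = 4 ⇒ A = \frac{32}{9}.
So T(n) = \frac{32 \left(-8\right)^{n}}{9} + \frac{4}{9}.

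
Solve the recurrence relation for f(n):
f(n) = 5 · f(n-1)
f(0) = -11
Pure geometric recurrence with ratio 5.
By induction f(n) = f(0) · (5)^n = - 11 \cdot 5^{n}.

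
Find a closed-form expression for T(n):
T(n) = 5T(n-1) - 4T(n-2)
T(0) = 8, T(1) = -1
Characteristic equation: x² - 5x + 4 = 0, which factors as (x - (1))(x - (4)) = 0.
Roots r₁ = 1, r₂ = 4 (distinct).
General solution: T(n) = A·(1)^n + B·(4)^n.
From T(0) = 8: A + B = 8.
From T(1) = -1: A + 4B = -1.
Solving: A = 11, B = -3.
So T(n) = 11 - 3 \cdot 4^{n}.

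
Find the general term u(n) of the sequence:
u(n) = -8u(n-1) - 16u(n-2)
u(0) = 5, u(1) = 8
Characteristic equation: x² + 8x + 16 = 0, which is (x - (-4))².
Repeated root r = -4.
General solution: u(n) = (A + Bn)·(-4)^n.
From u(0) = 5: A = 5.
From u(1) = 8: (A + B)·(-4) = 8 ⇒ B = -7.
So u(n) = \left(5 - 7 n\right) \cdot (-4)^n.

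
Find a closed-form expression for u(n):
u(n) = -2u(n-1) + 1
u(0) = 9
First-order linear non-homogeneous.
Homogeneous solution: u_h(n) = A·(-2)^n.
Try constant particular solution u_p = K: K = -2K + 1 ⇒ K = \frac{1}{3}.
General: u(n) = A·(-2)^n + \frac{1}{3}.
Apply u(0) = 9: A + \frac{1}{3} = 9 ⇒ A = \frac{26}{3}.
So u(n) = \frac{26 \left(-2\right)^{n}}{3} + \frac{1}{3}.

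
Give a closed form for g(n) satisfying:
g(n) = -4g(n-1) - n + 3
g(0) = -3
First-order linear with linear forcing.
Homogeneous solution: g_h(n) = A·(-4)^n.
Try particular g_p(n) = pn + q. Substituting:
  pn + q = -4(p(n-1) + q) - n + 3.
Matching the n-coefficient: p = -4p - 1 ⇒ p = - \frac{1}{5}.
Matching constants: q = 4p - 4q + 3 ⇒ q = \frac{11}{25}.
General: g(n) = A·(-4)^n - \frac{n}{5} + \frac{11}{25}.
Apply g(0) = -3: A + \frac{11}{25} = -3 ⇒ A = - \frac{86}{25}.
So g(n) = - \frac{86 \left(-4\right)^{n}}{25} - \frac{n}{5} + \frac{11}{25}.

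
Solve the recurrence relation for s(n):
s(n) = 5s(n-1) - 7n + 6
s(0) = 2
First-order linear with linear forcing.
Homogeneous solution: s_h(n) = A·(5)^n.
Try particular s_p(n) = pn + q. Substituting:
  pn + q = 5(p(n-1) + q) - 7n + 6.
Matching the n-coefficient: p = 5p - 7 ⇒ p = \frac{7}{4}.
Matching constants: q = -5p + 5q + 6 ⇒ q = \frac{11}{16}.
General: s(n) = A·(5)^n + \frac{7 n}{4} + \frac{11}{16}.
Apply s(0) = 2: A + \frac{11}{16} = 2 ⇒ A = \frac{21}{16}.
So s(n) = \frac{21 \cdot 5^{n}}{16} + \frac{7 n}{4} + \frac{11}{16}.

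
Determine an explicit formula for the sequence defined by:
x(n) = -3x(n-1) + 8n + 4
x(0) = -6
First-order linear with linear forcing.
Homogeneous solution: x_h(n) = A·(-3)^n.
Try particular x_p(n) = pn + q. Substituting:
  pn + q = -3(p(n-1) + q) + 8n + 4.
Matching the n-coefficient: p = -3p + 8 ⇒ p = 2.
Matching constants: q = 3p - 3q + 4 ⇒ q = \frac{5}{2}.
General: x(n) = A·(-3)^n + 2 n + \frac{5}{2}.
Apply x(0) = -6: A + \frac{5}{2} = -6 ⇒ A = - \frac{17}{2}.
So x(n) = - \frac{17 \left(-3\right)^{n}}{2} + 2 n + \frac{5}{2}.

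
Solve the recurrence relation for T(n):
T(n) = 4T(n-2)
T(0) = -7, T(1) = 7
Characteristic equation: x² - 4 = 0, which factors as (x - (2))(x - (-2)) = 0.
Roots r₁ = 2, r₂ = -2 (distinct).
General solution: T(n) = A·(2)^n + B·(-2)^n.
From T(0) = -7: A + B = -7.
From T(1) = 7: 2A - 2B = 7.
Solving: A = - \frac{7}{4}, B = - \frac{21}{4}.
So T(n) = - \frac{21 \left(-2\right)^{n}}{4} - \frac{7 \cdot 2^{n}}{4}.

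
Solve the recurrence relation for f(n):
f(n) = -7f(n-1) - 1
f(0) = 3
First-order linear non-homogeneous.
Homogeneous solution: f_h(n) = A·(-7)^n.
Try constant particular solution f_p = K: K = -7K - 1 ⇒ K = - \frac{1}{8}.
General: f(n) = A·(-7)^n - \frac{1}{8}.
Apply f(0) = 3: A - \frac{1}{8} = 3 ⇒ A = \frac{25}{8}.
So f(n) = \frac{25 \left(-7\right)^{n}}{8} - \frac{1}{8}.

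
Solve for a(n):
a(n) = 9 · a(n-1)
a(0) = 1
Pure geometric recurrence with ratio 9.
By induction a(n) = a(0) · (9)^n = 9^{n}.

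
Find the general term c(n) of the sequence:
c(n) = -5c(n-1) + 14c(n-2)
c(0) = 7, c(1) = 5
Characteristic equation: x² + 5x - 14 = 0, which factors as (x - (-7))(x - (2)) = 0.
Roots r₁ = -7, r₂ = 2 (distinct).
General solution: c(n) = A·(-7)^n + B·(2)^n.
From c(0) = 7: A + B = 7.
From c(1) = 5: -7A + 2B = 5.
Solving: A = 1, B = 6.
So c(n) = \left(-7\right)^{n} + 6 \cdot 2^{n}.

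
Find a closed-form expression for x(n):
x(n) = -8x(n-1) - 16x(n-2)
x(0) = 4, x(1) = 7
Characteristic equation: x² + 8x + 16 = 0, which is (x - (-4))².
Repeated root r = -4.
General solution: x(n) = (A + Bn)·(-4)^n.
From x(0) = 4: A = 4.
From x(1) = 7: (A + B)·(-4) = 7 ⇒ B = - \frac{23}{4}.
So x(n) = \left(4 - \frac{23 n}{4}\right) \cdot (-4)^n.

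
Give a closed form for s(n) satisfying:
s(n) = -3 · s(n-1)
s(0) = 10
Pure geometric recurrence with ratio -3.
By induction s(n) = s(0) · (-3)^n = 10 \left(-3\right)^{n}.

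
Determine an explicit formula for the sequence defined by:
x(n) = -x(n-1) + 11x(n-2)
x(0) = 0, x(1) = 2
Characteristic equation: x² + x - 11 = 0.
Discriminant Δ = (-1)² + 4·(11) = 45.
Roots r₁,₂ = (-1 ± √45)/2, so r₁ = - \frac{1}{2} + \frac{3 \sqrt{5}}{2}, r₂ = - \frac{3 \sqrt{5}}{2} - \frac{1}{2}.
General solution: x(n) = A·r₁^n + B·r₂^n.
From the initial conditions, A + B = 0 and r₁A + r₂B = 2.
Since r₁ - r₂ = √45: A = (2 - (0)r₂)/√45 = \frac{2 \sqrt{5}}{15}, and B = 0 - A = - \frac{2 \sqrt{5}}{15}.
So x(n) = \left(\frac{2 \sqrt{5}}{15}\right)\left(- \frac{1}{2} + \frac{3 \sqrt{5}}{2}\right)^n + \left(- \frac{2 \sqrt{5}}{15}\right)\left(- \frac{3 \sqrt{5}}{2} - \frac{1}{2}\right)^n.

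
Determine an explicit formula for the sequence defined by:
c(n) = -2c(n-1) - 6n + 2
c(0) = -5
First-order linear with linear forcing.
Homogeneous solution: c_h(n) = A·(-2)^n.
Try particular c_p(n) = pn + q. Substituting:
  pn + q = -2(p(n-1) + q) - 6n + 2.
Matching the n-coefficient: p = -2p - 6 ⇒ p = -2.
Matching constants: q = 2p - 2q + 2 ⇒ q = - \frac{2}{3}.
General: c(n) = A·(-2)^n - 2 n - \frac{2}{3}.
Apply c(0) = -5: A - \frac{2}{3} = -5 ⇒ A = - \frac{13}{3}.
So c(n) = - \frac{13 \left(-2\right)^{n}}{3} - 2 n - \frac{2}{3}.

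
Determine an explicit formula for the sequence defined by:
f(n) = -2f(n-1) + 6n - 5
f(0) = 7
First-order linear with linear forcing.
Homogeneous solution: f_h(n) = A·(-2)^n.
Try particular f_p(n) = pn + q. Substituting:
  pn + q = -2(p(n-1) + q) + 6n - 5.
Matching the n-coefficient: p = -2p + 6 ⇒ p = 2.
Matching constants: q = 2p - 2q - 5 ⇒ q = - \frac{1}{3}.
General: f(n) = A·(-2)^n + 2 n - \frac{1}{3}.
Apply f(0) = 7: A - \frac{1}{3} = 7 ⇒ A = \frac{22}{3}.
So f(n) = \frac{22 \left(-2\right)^{n}}{3} + 2 n - \frac{1}{3}.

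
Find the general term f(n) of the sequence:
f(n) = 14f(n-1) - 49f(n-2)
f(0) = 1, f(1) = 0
Characteristic equation: x² - 14x + 49 = 0, which is (x - (7))².
Repeated root r = 7.
General solution: f(n) = (A + Bn)·(7)^n.
From f(0) = 1: A = 1.
From f(1) = 0: (A + B)·(7) = 0 ⇒ B = -1.
So f(n) = \left(1 - n\right) \cdot (7)^n.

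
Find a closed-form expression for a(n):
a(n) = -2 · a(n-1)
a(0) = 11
Pure geometric recurrence with ratio -2.
By induction a(n) = a(0) · (-2)^n = 11 \left(-2\right)^{n}.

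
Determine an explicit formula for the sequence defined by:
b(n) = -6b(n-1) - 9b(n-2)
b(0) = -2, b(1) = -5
Characteristic equation: x² + 6x + 9 = 0, which is (x - (-3))².
Repeated root r = -3.
General solution: b(n) = (A + Bn)·(-3)^n.
From b(0) = -2: A = -2.
From b(1) = -5: (A + B)·(-3) = -5 ⇒ B = \frac{11}{3}.
So b(n) = \left(\frac{11 n}{3} - 2\right) \cdot (-3)^n.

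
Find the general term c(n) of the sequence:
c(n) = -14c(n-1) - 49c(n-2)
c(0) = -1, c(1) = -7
Characteristic equation: x² + 14x + 49 = 0, which is (x - (-7))².
Repeated root r = -7.
General solution: c(n) = (A + Bn)·(-7)^n.
From c(0) = -1: A = -1.
From c(1) = -7: (A + B)·(-7) = -7 ⇒ B = 2.
So c(n) = \left(2 n - 1\right) \cdot (-7)^n.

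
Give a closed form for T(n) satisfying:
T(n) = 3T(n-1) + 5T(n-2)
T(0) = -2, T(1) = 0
Characteristic equation: x² - 3x - 5 = 0.
Discriminant Δ = (3)² + 4·(5) = 29.
Roots r₁,₂ = (3 ± √29)/2, so r₁ = \frac{3}{2} + \frac{\sqrt{29}}{2}, r₂ = \frac{3}{2} - \frac{\sqrt{29}}{2}.
General solution: T(n) = A·r₁^n + B·r₂^n.
From the initial conditions, A + B = -2 and r₁A + r₂B = 0.
Since r₁ - r₂ = √29: A = (0 - (-2)r₂)/√29 = -1 + \frac{3 \sqrt{29}}{29}, and B = -2 - A = -1 - \frac{3 \sqrt{29}}{29}.
So T(n) = \left(-1 + \frac{3 \sqrt{29}}{29}\right)\left(\frac{3}{2} + \frac{\sqrt{29}}{2}\right)^n + \left(-1 - \frac{3 \sqrt{29}}{29}\right)\left(\frac{3}{2} - \frac{\sqrt{29}}{2}\right)^n.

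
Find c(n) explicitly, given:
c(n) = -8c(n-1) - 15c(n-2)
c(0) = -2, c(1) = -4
Characteristic equation: x² + 8x + 15 = 0, which factors as (x - (-5))(x - (-3)) = 0.
Roots r₁ = -5, r₂ = -3 (distinct).
General solution: c(n) = A·(-5)^n + B·(-3)^n.
From c(0) = -2: A + B = -2.
From c(1) = -4: -5A - 3B = -4.
Solving: A = 5, B = -7.
So c(n) = - 7 \left(-3\right)^{n} + 5 \left(-5\right)^{n}.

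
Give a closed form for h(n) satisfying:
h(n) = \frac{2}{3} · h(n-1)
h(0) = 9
Pure geometric recurrence with ratio \frac{2}{3}.
By induction h(n) = h(0) · (\frac{2}{3})^n = 9 \left(\frac{2}{3}\right)^{n}.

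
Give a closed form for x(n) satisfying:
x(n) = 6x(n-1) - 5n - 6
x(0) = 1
First-order linear with linear forcing.
Homogeneous solution: x_h(n) = A·(6)^n.
Try particular x_p(n) = pn + q. Substituting:
  pn + q = 6(p(n-1) + q) - 5n - 6.
Matching the n-coefficient: p = 6p - 5 ⇒ p = 1.
Matching constants: q = -6p + 6q - 6 ⇒ q = \frac{12}{5}.
General: x(n) = A·(6)^n + n + \frac{12}{5}.
Apply x(0) = 1: A + \frac{12}{5} = 1 ⇒ A = - \frac{7}{5}.
So x(n) = - \frac{7 \cdot 6^{n}}{5} + n + \frac{12}{5}.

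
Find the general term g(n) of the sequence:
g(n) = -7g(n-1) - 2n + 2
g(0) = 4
First-order linear with linear forcing.
Homogeneous solution: g_h(n) = A·(-7)^n.
Try particular g_p(n) = pn + q. Substituting:
  pn + q = -7(p(n-1) + q) - 2n + 2.
Matching the n-coefficient: p = -7p - 2 ⇒ p = - \frac{1}{4}.
Matching constants: q = 7p - 7q + 2 ⇒ q = \frac{1}{32}.
General: g(n) = A·(-7)^n - \frac{n}{4} + \frac{1}{32}.
Apply g(0) = 4: A + \frac{1}{32} = 4 ⇒ A = \frac{127}{32}.
So g(n) = \frac{127 \left(-7\right)^{n}}{32} - \frac{n}{4} + \frac{1}{32}.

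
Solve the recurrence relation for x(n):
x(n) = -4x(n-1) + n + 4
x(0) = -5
First-order linear with linear forcing.
Homogeneous solution: x_h(n) = A·(-4)^n.
Try particular x_p(n) = pn + q. Substituting:
  pn + q = -4(p(n-1) + q) + n + 4.
Matching the n-coefficient: p = -4p + 1 ⇒ p = \frac{1}{5}.
Matching constants: q = 4p - 4q + 4 ⇒ q = \frac{24}{25}.
General: x(n) = A·(-4)^n + \frac{n}{5} + \frac{24}{25}.
Apply x(0) = -5: A + \frac{24}{25} = -5 ⇒ A = - \frac{149}{25}.
So x(n) = - \frac{149 \left(-4\right)^{n}}{25} + \frac{n}{5} + \frac{24}{25}.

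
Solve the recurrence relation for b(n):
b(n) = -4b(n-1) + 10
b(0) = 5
First-order linear non-homogeneous.
Homogeneous solution: b_h(n) = A·(-4)^n.
Try constant particular solution b_p = K: K = -4K + 10 ⇒ K = 2.
General: b(n) = A·(-4)^n + 2.
Apply b(0) = 5: A + 2 = 5 ⇒ A = 3.
So b(n) = 3 \left(-4\right)^{n} + 2.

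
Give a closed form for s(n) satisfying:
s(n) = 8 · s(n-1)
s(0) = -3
Pure geometric recurrence with ratio 8.
By induction s(n) = s(0) · (8)^n = - 3 \cdot 8^{n}.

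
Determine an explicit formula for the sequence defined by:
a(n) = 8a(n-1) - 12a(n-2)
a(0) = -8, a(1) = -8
Characteristic equation: x² - 8x + 12 = 0, which factors as (x - (2))(x - (6)) = 0.
Roots r₁ = 2, r₂ = 6 (distinct).
General solution: a(n) = A·(2)^n + B·(6)^n.
From a(0) = -8: A + B = -8.
From a(1) = -8: 2A + 6B = -8.
Solving: A = -10, B = 2.
So a(n) = - 10 \cdot 2^{n} + 2 \cdot 6^{n}.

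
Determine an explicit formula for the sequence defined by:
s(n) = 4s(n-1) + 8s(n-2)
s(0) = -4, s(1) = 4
Characteristic equation: x² - 4x - 8 = 0.
Discriminant Δ = (4)² + 4·(8) = 48.
Roots r₁,₂ = (4 ± √48)/2, so r₁ = 2 + 2 \sqrt{3}, r₂ = 2 - 2 \sqrt{3}.
General solution: s(n) = A·r₁^n + B·r₂^n.
From the initial conditions, A + B = -4 and r₁A + r₂B = 4.
Since r₁ - r₂ = √48: A = (4 - (-4)r₂)/√48 = -2 + \sqrt{3}, and B = -4 - A = -2 - \sqrt{3}.
So s(n) = \left(-2 + \sqrt{3}\right)\left(2 + 2 \sqrt{3}\right)^n + \left(-2 - \sqrt{3}\right)\left(2 - 2 \sqrt{3}\right)^n.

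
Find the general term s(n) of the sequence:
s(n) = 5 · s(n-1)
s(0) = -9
Pure geometric recurrence with ratio 5.
By induction s(n) = s(0) · (5)^n = - 9 \cdot 5^{n}.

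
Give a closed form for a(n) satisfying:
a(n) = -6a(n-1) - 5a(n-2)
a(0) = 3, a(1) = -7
Characteristic equation: x² + 6x + 5 = 0, which factors as (x - (-5))(x - (-1)) = 0.
Roots r₁ = -5, r₂ = -1 (distinct).
General solution: a(n) = A·(-5)^n + B·(-1)^n.
From a(0) = 3: A + B = 3.
From a(1) = -7: -5A - B = -7.
Solving: A = 1, B = 2.
So a(n) = 2 \left(-1\right)^{n} + \left(-5\right)^{n}.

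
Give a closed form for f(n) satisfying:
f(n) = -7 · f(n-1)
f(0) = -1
Pure geometric recurrence with ratio -7.
By induction f(n) = f(0) · (-7)^n = - \left(-7\right)^{n}.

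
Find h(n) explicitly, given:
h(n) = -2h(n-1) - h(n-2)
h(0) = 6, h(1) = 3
Characteristic equation: x² + 2x + 1 = 0, which is (x - (-1))².
Repeated root r = -1.
General solution: h(n) = (A + Bn)·(-1)^n.
From h(0) = 6: A = 6.
From h(1) = 3: (A + B)·(-1) = 3 ⇒ B = -9.
So h(n) = \left(6 - 9 n\right) \cdot (-1)^n.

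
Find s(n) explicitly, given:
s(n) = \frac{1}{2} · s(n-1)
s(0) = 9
Pure geometric recurrence with ratio \frac{1}{2}.
By induction s(n) = s(0) · (\frac{1}{2})^n = 9 \cdot 2^{- n}.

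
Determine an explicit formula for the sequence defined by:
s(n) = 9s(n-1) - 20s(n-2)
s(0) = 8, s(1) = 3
Characteristic equation: x² - 9x + 20 = 0, which factors as (x - (4))(x - (5)) = 0.
Roots r₁ = 4, r₂ = 5 (distinct).
General solution: s(n) = A·(4)^n + B·(5)^n.
From s(0) = 8: A + B = 8.
From s(1) = 3: 4A + 5B = 3.
Solving: A = 37, B = -29.
So s(n) = 37 \cdot 4^{n} - 29 \cdot 5^{n}.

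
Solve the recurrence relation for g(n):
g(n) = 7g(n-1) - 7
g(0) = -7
First-order linear non-homogeneous.
Homogeneous solution: g_h(n) = A·(7)^n.
Try constant particular solution g_p = K: K = 7K - 7 ⇒ K = \frac{7}{6}.
General: g(n) = A·(7)^n + \frac{7}{6}.
Apply g(0) = -7: A + \frac{7}{6} = -7 ⇒ A = - \frac{49}{6}.
So g(n) = \frac{7}{6} - \frac{49 \cdot 7^{n}}{6}.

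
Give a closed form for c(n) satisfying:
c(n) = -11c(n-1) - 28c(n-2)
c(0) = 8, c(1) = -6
Characteristic equation: x² + 11x + 28 = 0, which factors as (x - (-4))(x - (-7)) = 0.
Roots r₁ = -4, r₂ = -7 (distinct).
General solution: c(n) = A·(-4)^n + B·(-7)^n.
From c(0) = 8: A + B = 8.
From c(1) = -6: -4A - 7B = -6.
Solving: A = \frac{50}{3}, B = - \frac{26}{3}.
So c(n) = \frac{50 \left(-4\right)^{n}}{3} - \frac{26 \left(-7\right)^{n}}{3}.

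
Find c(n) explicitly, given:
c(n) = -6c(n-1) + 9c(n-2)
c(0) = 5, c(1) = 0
Characteristic equation: x² + 6x - 9 = 0.
Discriminant Δ = (-6)² + 4·(9) = 72.
Roots r₁,₂ = (-6 ± √72)/2, so r₁ = -3 + 3 \sqrt{2}, r₂ = - 3 \sqrt{2} - 3.
General solution: c(n) = A·r₁^n + B·r₂^n.
From the initial conditions, A + B = 5 and r₁A + r₂B = 0.
Since r₁ - r₂ = √72: A = (0 - (5)r₂)/√72 = \frac{5 \sqrt{2}}{4} + \frac{5}{2}, and B = 5 - A = \frac{5}{2} - \frac{5 \sqrt{2}}{4}.
So c(n) = \left(\frac{5 \sqrt{2}}{4} + \frac{5}{2}\right)\left(-3 + 3 \sqrt{2}\right)^n + \left(\frac{5}{2} - \frac{5 \sqrt{2}}{4}\right)\left(- 3 \sqrt{2} - 3\right)^n.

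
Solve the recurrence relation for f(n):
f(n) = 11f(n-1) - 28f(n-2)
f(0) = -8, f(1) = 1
Characteristic equation: x² - 11x + 28 = 0, which factors as (x - (4))(x - (7)) = 0.
Roots r₁ = 4, r₂ = 7 (distinct).
General solution: f(n) = A·(4)^n + B·(7)^n.
From f(0) = -8: A + B = -8.
From f(1) = 1: 4A + 7B = 1.
Solving: A = -19, B = 11.
So f(n) = - 19 \cdot 4^{n} + 11 \cdot 7^{n}.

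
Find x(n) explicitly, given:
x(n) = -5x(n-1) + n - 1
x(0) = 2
First-order linear with linear forcing.
Homogeneous solution: x_h(n) = A·(-5)^n.
Try particular x_p(n) = pn + q. Substituting:
  pn + q = -5(p(n-1) + q) + n - 1.
Matching the n-coefficient: p = -5p + 1 ⇒ p = \frac{1}{6}.
Matching constants: q = 5p - 5q - 1 ⇒ q = - \frac{1}{36}.
General: x(n) = A·(-5)^n + \frac{n}{6} - \frac{1}{36}.
Apply x(0) = 2: A - \frac{1}{36} = 2 ⇒ A = \frac{73}{36}.
So x(n) = \frac{73 \left(-5\right)^{n}}{36} + \frac{n}{6} - \frac{1}{36}.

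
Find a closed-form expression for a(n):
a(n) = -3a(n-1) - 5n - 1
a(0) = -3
First-order linear with linear forcing.
Homogeneous solution: a_h(n) = A·(-3)^n.
Try particular a_p(n) = pn + q. Substituting:
  pn + q = -3(p(n-1) + q) - 5n - 1.
Matching the n-coefficient: p = -3p - 5 ⇒ p = - \frac{5}{4}.
Matching constants: q = 3p - 3q - 1 ⇒ q = - \frac{19}{16}.
General: a(n) = A·(-3)^n - \frac{5 n}{4} - \frac{19}{16}.
Apply a(0) = -3: A - \frac{19}{16} = -3 ⇒ A = - \frac{29}{16}.
So a(n) = - \frac{29 \left(-3\right)^{n}}{16} - \frac{5 n}{4} - \frac{19}{16}.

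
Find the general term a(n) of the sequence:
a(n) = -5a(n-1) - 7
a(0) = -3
First-order linear non-homogeneous.
Homogeneous solution: a_h(n) = A·(-5)^n.
Try constant particular solution a_p = K: K = -5K - 7 ⇒ K = - \frac{7}{6}.
General: a(n) = A·(-5)^n - \frac{7}{6}.
Apply a(0) = -3: A - \frac{7}{6} = -3 ⇒ A = - \frac{11}{6}.
So a(n) = - \frac{11 \left(-5\right)^{n}}{6} - \frac{7}{6}.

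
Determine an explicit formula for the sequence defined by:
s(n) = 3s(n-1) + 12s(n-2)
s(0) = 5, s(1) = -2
Characteristic equation: x² - 3x - 12 = 0.
Discriminant Δ = (3)² + 4·(12) = 57.
Roots r₁,₂ = (3 ± √57)/2, so r₁ = \frac{3}{2} + \frac{\sqrt{57}}{2}, r₂ = \frac{3}{2} - \frac{\sqrt{57}}{2}.
General solution: s(n) = A·r₁^n + B·r₂^n.
From the initial conditions, A + B = 5 and r₁A + r₂B = -2.
Since r₁ - r₂ = √57: A = (-2 - (5)r₂)/√57 = \frac{5}{2} - \frac{\sqrt{57}}{6}, and B = 5 - A = \frac{\sqrt{57}}{6} + \frac{5}{2}.
So s(n) = \left(\frac{5}{2} - \frac{\sqrt{57}}{6}\right)\left(\frac{3}{2} + \frac{\sqrt{57}}{2}\right)^n + \left(\frac{\sqrt{57}}{6} + \frac{5}{2}\right)\left(\frac{3}{2} - \frac{\sqrt{57}}{2}\right)^n.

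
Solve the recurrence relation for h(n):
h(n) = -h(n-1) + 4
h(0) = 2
First-order linear non-homogeneous.
Homogeneous solution: h_h(n) = A·(-1)^n.
Try constant particular solution h_p = K: K = -K + 4 ⇒ K = 2.
General: h(n) = A·(-1)^n + 2.
Apply h(0) = 2: A + 2 = 2 ⇒ A = 0.
So h(n) = 2.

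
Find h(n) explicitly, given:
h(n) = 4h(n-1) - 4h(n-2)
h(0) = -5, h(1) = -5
Characteristic equation: x² - 4x + 4 = 0, which is (x - (2))².
Repeated root r = 2.
General solution: h(n) = (A + Bn)·(2)^n.
From h(0) = -5: A = -5.
From h(1) = -5: (A + B)·(2) = -5 ⇒ B = \frac{5}{2}.
So h(n) = \left(\frac{5 n}{2} - 5\right) \cdot (2)^n.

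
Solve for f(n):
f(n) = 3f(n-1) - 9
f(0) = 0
First-order linear non-homogeneous.
Homogeneous solution: f_h(n) = A·(3)^n.
Try constant particular solution f_p = K: K = 3K - 9 ⇒ K = \frac{9}{2}.
General: f(n) = A·(3)^n + \frac{9}{2}.
Apply f(0) = 0: A + \frac{9}{2} = 0 ⇒ A = - \frac{9}{2}.
So f(n) = \frac{9}{2} - \frac{9 \cdot 3^{n}}{2}.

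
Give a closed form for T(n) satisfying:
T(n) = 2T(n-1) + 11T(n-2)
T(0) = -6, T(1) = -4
Characteristic equation: x² - 2x - 11 = 0.
Discriminant Δ = (2)² + 4·(11) = 48.
Roots r₁,₂ = (2 ± √48)/2, so r₁ = 1 + 2 \sqrt{3}, r₂ = 1 - 2 \sqrt{3}.
General solution: T(n) = A·r₁^n + B·r₂^n.
From the initial conditions, A + B = -6 and r₁A + r₂B = -4.
Since r₁ - r₂ = √48: A = (-4 - (-6)r₂)/√48 = -3 + \frac{\sqrt{3}}{6}, and B = -6 - A = -3 - \frac{\sqrt{3}}{6}.
So T(n) = \left(-3 + \frac{\sqrt{3}}{6}\right)\left(1 + 2 \sqrt{3}\right)^n + \left(-3 - \frac{\sqrt{3}}{6}\right)\left(1 - 2 \sqrt{3}\right)^n.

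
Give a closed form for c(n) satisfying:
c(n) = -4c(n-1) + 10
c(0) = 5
First-order linear non-homogeneous.
Homogeneous solution: c_h(n) = A·(-4)^n.
Try constant particular solution c_p = K: K = -4K + 10 ⇒ K = 2.
General: c(n) = A·(-4)^n + 2.
Apply c(0) = 5: A + 2 = 5 ⇒ A = 3.
So c(n) = 3 \left(-4\right)^{n} + 2.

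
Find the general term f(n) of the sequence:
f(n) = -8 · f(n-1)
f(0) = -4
Pure geometric recurrence with ratio -8.
By induction f(n) = f(0) · (-8)^n = - 4 \left(-8\right)^{n}.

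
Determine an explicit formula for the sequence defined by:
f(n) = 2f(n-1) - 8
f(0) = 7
First-order linear non-homogeneous.
Homogeneous solution: f_h(n) = A·(2)^n.
Try constant particular solution f_p = K: K = 2K - 8 ⇒ K = 8.
General: f(n) = A·(2)^n + 8.
Apply f(0) = 7: A + 8 = 7 ⇒ A = -1.
So f(n) = 8 - 2^{n}.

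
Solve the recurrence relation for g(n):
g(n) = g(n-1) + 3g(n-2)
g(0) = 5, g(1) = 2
Characteristic equation: x² - x - 3 = 0.
Discriminant Δ = (1)² + 4·(3) = 13.
Roots r₁,₂ = (1 ± √13)/2, so r₁ = \frac{1}{2} + \frac{\sqrt{13}}{2}, r₂ = \frac{1}{2} - \frac{\sqrt{13}}{2}.
General solution: g(n) = A·r₁^n + B·r₂^n.
From the initial conditions, A + B = 5 and r₁A + r₂B = 2.
Since r₁ - r₂ = √13: A = (2 - (5)r₂)/√13 = \frac{5}{2} - \frac{\sqrt{13}}{26}, and B = 5 - A = \frac{\sqrt{13}}{26} + \frac{5}{2}.
So g(n) = \left(\frac{5}{2} - \frac{\sqrt{13}}{26}\right)\left(\frac{1}{2} + \frac{\sqrt{13}}{2}\right)^n + \left(\frac{\sqrt{13}}{26} + \frac{5}{2}\right)\left(\frac{1}{2} - \frac{\sqrt{13}}{2}\right)^n.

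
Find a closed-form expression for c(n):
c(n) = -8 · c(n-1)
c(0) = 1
Pure geometric recurrence with ratio -8.
By induction c(n) = c(0) · (-8)^n = \left(-8\right)^{n}.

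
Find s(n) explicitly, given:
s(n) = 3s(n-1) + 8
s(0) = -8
First-order linear non-homogeneous.
Homogeneous solution: s_h(n) = A·(3)^n.
Try constant particular solution s_p = K: K = 3K + 8 ⇒ K = -4.
General: s(n) = A·(3)^n - 4.
Apply s(0) = -8: A - 4 = -8 ⇒ A = -4.
So s(n) = - 4 \cdot 3^{n} - 4.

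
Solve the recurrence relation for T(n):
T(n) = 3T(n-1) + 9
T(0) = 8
First-order linear non-homogeneous.
Homogeneous solution: T_h(n) = A·(3)^n.
Try constant particular solution T_p = K: K = 3K + 9 ⇒ K = - \frac{9}{2}.
General: T(n) = A·(3)^n - \frac{9}{2}.
Apply T(0) = 8: A - \frac{9}{2} = 8 ⇒ A = \frac{25}{2}.
So T(n) = \frac{25 \cdot 3^{n}}{2} - \frac{9}{2}.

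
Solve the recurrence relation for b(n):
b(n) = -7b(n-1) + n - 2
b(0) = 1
First-order linear with linear forcing.
Homogeneous solution: b_h(n) = A·(-7)^n.
Try particular b_p(n) = pn + q. Substituting:
  pn + q = -7(p(n-1) + q) + n - 2.
Matching the n-coefficient: p = -7p + 1 ⇒ p = \frac{1}{8}.
Matching constants: q = 7p - 7q - 2 ⇒ q = - \frac{9}{64}.
General: b(n) = A·(-7)^n + \frac{n}{8} - \frac{9}{64}.
Apply b(0) = 1: A - \frac{9}{64} = 1 ⇒ A = \frac{73}{64}.
So b(n) = \frac{73 \left(-7\right)^{n}}{64} + \frac{n}{8} - \frac{9}{64}.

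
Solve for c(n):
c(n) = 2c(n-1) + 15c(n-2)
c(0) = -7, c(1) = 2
Characteristic equation: x² - 2x - 15 = 0, which factors as (x - (5))(x - (-3)) = 0.
Roots r₁ = 5, r₂ = -3 (distinct).
General solution: c(n) = A·(5)^n + B·(-3)^n.
From c(0) = -7: A + B = -7.
From c(1) = 2: 5A - 3B = 2.
Solving: A = - \frac{19}{8}, B = - \frac{37}{8}.
So c(n) = - \frac{37 \left(-3\right)^{n}}{8} - \frac{19 \cdot 5^{n}}{8}.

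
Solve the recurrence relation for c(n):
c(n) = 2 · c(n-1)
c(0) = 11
Pure geometric recurrence with ratio 2.
By induction c(n) = c(0) · (2)^n = 11 \cdot 2^{n}.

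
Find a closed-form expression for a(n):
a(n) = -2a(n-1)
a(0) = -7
This is a homogeneous first-order recurrence with ratio -2.
By induction a(n) = a(0) · (-2)^n = - 7 \left(-2\right)^{n}.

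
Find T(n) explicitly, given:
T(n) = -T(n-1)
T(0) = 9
This is a homogeneous first-order recurrence with ratio -1.
By induction T(n) = T(0) · (-1)^n = 9 \left(-1\right)^{n}.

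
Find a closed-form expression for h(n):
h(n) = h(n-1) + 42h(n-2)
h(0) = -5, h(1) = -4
Characteristic equation: x² - x - 42 = 0, which factors as (x - (7))(x - (-6)) = 0.
Roots r₁ = 7, r₂ = -6 (distinct).
General solution: h(n) = A·(7)^n + B·(-6)^n.
From h(0) = -5: A + B = -5.
From h(1) = -4: 7A - 6B = -4.
Solving: A = - \frac{34}{13}, B = - \frac{31}{13}.
So h(n) = - \frac{31 \left(-6\right)^{n}}{13} - \frac{34 \cdot 7^{n}}{13}.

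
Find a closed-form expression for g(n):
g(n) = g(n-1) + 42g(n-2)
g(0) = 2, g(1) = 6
Characteristic equation: x² - x - 42 = 0, which factors as (x - (7))(x - (-6)) = 0.
Roots r₁ = 7, r₂ = -6 (distinct).
General solution: g(n) = A·(7)^n + B·(-6)^n.
From g(0) = 2: A + B = 2.
From g(1) = 6: 7A - 6B = 6.
Solving: A = \frac{18}{13}, B = \frac{8}{13}.
So g(n) = \frac{8 \left(-6\right)^{n}}{13} + \frac{18 \cdot 7^{n}}{13}.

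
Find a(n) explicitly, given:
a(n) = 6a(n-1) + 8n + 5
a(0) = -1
First-order linear with linear forcing.
Homogeneous solution: a_h(n) = A·(6)^n.
Try particular a_p(n) = pn + q. Substituting:
  pn + q = 6(p(n-1) + q) + 8n + 5.
Matching the n-coefficient: p = 6p + 8 ⇒ p = - \frac{8}{5}.
Matching constants: q = -6p + 6q + 5 ⇒ q = - \frac{73}{25}.
General: a(n) = A·(6)^n - \frac{8 n}{5} - \frac{73}{25}.
Apply a(0) = -1: A - \frac{73}{25} = -1 ⇒ A = \frac{48}{25}.
So a(n) = \frac{48 \cdot 6^{n}}{25} - \frac{8 n}{5} - \frac{73}{25}.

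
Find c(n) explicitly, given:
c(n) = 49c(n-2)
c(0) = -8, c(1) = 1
Characteristic equation: x² - 49 = 0, which factors as (x - (7))(x - (-7)) = 0.
Roots r₁ = 7, r₂ = -7 (distinct).
General solution: c(n) = A·(7)^n + B·(-7)^n.
From c(0) = -8: A + B = -8.
From c(1) = 1: 7A - 7B = 1.
Solving: A = - \frac{55}{14}, B = - \frac{57}{14}.
So c(n) = - \frac{57 \left(-7\right)^{n}}{14} - \frac{55 \cdot 7^{n}}{14}.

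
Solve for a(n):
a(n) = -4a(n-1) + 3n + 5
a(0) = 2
First-order linear with linear forcing.
Homogeneous solution: a_h(n) = A·(-4)^n.
Try particular a_p(n) = pn + q. Substituting:
  pn + q = -4(p(n-1) + q) + 3n + 5.
Matching the n-coefficient: p = -4p + 3 ⇒ p = \frac{3}{5}.
Matching constants: q = 4p - 4q + 5 ⇒ q = \frac{37}{25}.
General: a(n) = A·(-4)^n + \frac{3 n}{5} + \frac{37}{25}.
Apply a(0) = 2: A + \frac{37}{25} = 2 ⇒ A = \frac{13}{25}.
So a(n) = \frac{13 \left(-4\right)^{n}}{25} + \frac{3 n}{5} + \frac{37}{25}.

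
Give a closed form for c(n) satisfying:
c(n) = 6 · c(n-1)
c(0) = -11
Pure geometric recurrence with ratio 6.
By induction c(n) = c(0) · (6)^n = - 11 \cdot 6^{n}.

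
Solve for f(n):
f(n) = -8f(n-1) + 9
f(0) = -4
First-order linear non-homogeneous.
Homogeneous solution: f_h(n) = A·(-8)^n.
Try constant particular solution f_p = K: K = -8K + 9 ⇒ K = 1.
General: f(n) = A·(-8)^n + 1.
Apply f(0) = -4: A + 1 = -4 ⇒ A = -5.
So f(n) = 1 - 5 \left(-8\right)^{n}.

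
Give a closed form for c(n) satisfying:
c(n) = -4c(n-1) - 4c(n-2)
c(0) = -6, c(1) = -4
Characteristic equation: x² + 4x + 4 = 0, which is (x - (-2))².
Repeated root r = -2.
General solution: c(n) = (A + Bn)·(-2)^n.
From c(0) = -6: A = -6.
From c(1) = -4: (A + B)·(-2) = -4 ⇒ B = 8.
So c(n) = \left(8 n - 6\right) \cdot (-2)^n.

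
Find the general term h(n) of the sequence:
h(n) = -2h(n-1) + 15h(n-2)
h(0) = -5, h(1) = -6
Characteristic equation: x² + 2x - 15 = 0, which factors as (x - (-5))(x - (3)) = 0.
Roots r₁ = -5, r₂ = 3 (distinct).
General solution: h(n) = A·(-5)^n + B·(3)^n.
From h(0) = -5: A + B = -5.
From h(1) = -6: -5A + 3B = -6.
Solving: A = - \frac{9}{8}, B = - \frac{31}{8}.
So h(n) = - \frac{9 \left(-5\right)^{n}}{8} - \frac{31 \cdot 3^{n}}{8}.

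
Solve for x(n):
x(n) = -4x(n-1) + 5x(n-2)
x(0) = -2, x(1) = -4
Characteristic equation: x² + 4x - 5 = 0, which factors as (x - (1))(x - (-5)) = 0.
Roots r₁ = 1, r₂ = -5 (distinct).
General solution: x(n) = A·(1)^n + B·(-5)^n.
From x(0) = -2: A + B = -2.
From x(1) = -4: A - 5B = -4.
Solving: A = - \frac{7}{3}, B = \frac{1}{3}.
So x(n) = \frac{\left(-5\right)^{n}}{3} - \frac{7}{3}.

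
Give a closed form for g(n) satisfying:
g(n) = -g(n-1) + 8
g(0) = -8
First-order linear non-homogeneous.
Homogeneous solution: g_h(n) = A·(-1)^n.
Try constant particular solution g_p = K: K = -K + 8 ⇒ K = 4.
General: g(n) = A·(-1)^n + 4.
Apply g(0) = -8: A + 4 = -8 ⇒ A = -12.
So g(n) = 4 - 12 \left(-1\right)^{n}.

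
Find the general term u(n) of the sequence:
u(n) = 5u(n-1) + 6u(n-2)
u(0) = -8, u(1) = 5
Characteristic equation: x² - 5x - 6 = 0, which factors as (x - (-1))(x - (6)) = 0.
Roots r₁ = -1, r₂ = 6 (distinct).
General solution: u(n) = A·(-1)^n + B·(6)^n.
From u(0) = -8: A + B = -8.
From u(1) = 5: -A + 6B = 5.
Solving: A = - \frac{53}{7}, B = - \frac{3}{7}.
So u(n) = - \frac{53 \left(-1\right)^{n}}{7} - \frac{3 \cdot 6^{n}}{7}.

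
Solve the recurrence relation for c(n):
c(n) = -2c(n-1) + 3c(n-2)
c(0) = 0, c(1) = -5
Characteristic equation: x² + 2x - 3 = 0, which factors as (x - (-3))(x - (1)) = 0.
Roots r₁ = -3, r₂ = 1 (distinct).
General solution: c(n) = A·(-3)^n + B·(1)^n.
From c(0) = 0: A + B = 0.
From c(1) = -5: -3A + B = -5.
Solving: A = \frac{5}{4}, B = - \frac{5}{4}.
So c(n) = \frac{5 \left(-3\right)^{n}}{4} - \frac{5}{4}.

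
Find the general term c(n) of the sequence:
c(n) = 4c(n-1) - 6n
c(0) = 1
First-order linear with linear forcing.
Homogeneous solution: c_h(n) = A·(4)^n.
Try particular c_p(n) = pn + q. Substituting:
  pn + q = 4(p(n-1) + q) - 6n.
Matching the n-coefficient: p = 4p - 6 ⇒ p = 2.
Matching constants: q = -4p + 4q ⇒ q = \frac{8}{3}.
General: c(n) = A·(4)^n + 2 n + \frac{8}{3}.
Apply c(0) = 1: A + \frac{8}{3} = 1 ⇒ A = - \frac{5}{3}.
So c(n) = - \frac{5 \cdot 4^{n}}{3} + 2 n + \frac{8}{3}.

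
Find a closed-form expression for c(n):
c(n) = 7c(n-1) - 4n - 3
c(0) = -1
First-order linear with linear forcing.
Homogeneous solution: c_h(n) = A·(7)^n.
Try particular c_p(n) = pn + q. Substituting:
  pn + q = 7(p(n-1) + q) - 4n - 3.
Matching the n-coefficient: p = 7p - 4 ⇒ p = \frac{2}{3}.
Matching constants: q = -7p + 7q - 3 ⇒ q = \frac{23}{18}.
General: c(n) = A·(7)^n + \frac{2 n}{3} + \frac{23}{18}.
Apply c(0) = -1: A + \frac{23}{18} = -1 ⇒ A = - \frac{41}{18}.
So c(n) = - \frac{41 \cdot 7^{n}}{18} + \frac{2 n}{3} + \frac{23}{18}.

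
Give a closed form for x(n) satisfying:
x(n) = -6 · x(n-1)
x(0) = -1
Pure geometric recurrence with ratio -6.
By induction x(n) = x(0) · (-6)^n = - \left(-6\right)^{n}.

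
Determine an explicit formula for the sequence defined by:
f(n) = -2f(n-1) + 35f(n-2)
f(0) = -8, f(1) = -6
Characteristic equation: x² + 2x - 35 = 0, which factors as (x - (-7))(x - (5)) = 0.
Roots r₁ = -7, r₂ = 5 (distinct).
General solution: f(n) = A·(-7)^n + B·(5)^n.
From f(0) = -8: A + B = -8.
From f(1) = -6: -7A + 5B = -6.
Solving: A = - \frac{17}{6}, B = - \frac{31}{6}.
So f(n) = - \frac{17 \left(-7\right)^{n}}{6} - \frac{31 \cdot 5^{n}}{6}.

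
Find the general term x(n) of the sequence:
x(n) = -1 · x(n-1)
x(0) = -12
Pure geometric recurrence with ratio -1.
By induction x(n) = x(0) · (-1)^n = - 12 \left(-1\right)^{n}.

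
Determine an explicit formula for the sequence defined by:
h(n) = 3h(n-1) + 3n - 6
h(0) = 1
First-order linear with linear forcing.
Homogeneous solution: h_h(n) = A·(3)^n.
Try particular h_p(n) = pn + q. Substituting:
  pn + q = 3(p(n-1) + q) + 3n - 6.
Matching the n-coefficient: p = 3p + 3 ⇒ p = - \frac{3}{2}.
Matching constants: q = -3p + 3q - 6 ⇒ q = \frac{3}{4}.
General: h(n) = A·(3)^n - \frac{3 n}{2} + \frac{3}{4}.
Apply h(0) = 1: A + \frac{3}{4} = 1 ⇒ A = \frac{1}{4}.
So h(n) = \frac{3^{n}}{4} - \frac{3 n}{2} + \frac{3}{4}.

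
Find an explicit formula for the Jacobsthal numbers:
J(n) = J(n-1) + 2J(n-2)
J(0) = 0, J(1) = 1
This is the Jacobsthal sequence.
Characteristic equation: x² - x - 2 = 0; roots r₁ = 2, r₂ = -1.
General: J(n) = A·r₁^n + B·r₂^n. Solving with J(0)=0, J(1)=1 gives A = \frac{1}{3}, B = - \frac{1}{3}.
So J(n) = - \frac{\left(-1\right)^{n}}{3} + \frac{2^{n}}{3}.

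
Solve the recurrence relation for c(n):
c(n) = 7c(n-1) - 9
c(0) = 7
First-order linear non-homogeneous.
Homogeneous solution: c_h(n) = A·(7)^n.
Try constant particular solution c_p = K: K = 7K - 9 ⇒ K = \frac{3}{2}.
General: c(n) = A·(7)^n + \frac{3}{2}.
Apply c(0) = 7: A + \frac{3}{2} = 7 ⇒ A = \frac{11}{2}.
So c(n) = \frac{11 \cdot 7^{n}}{2} + \frac{3}{2}.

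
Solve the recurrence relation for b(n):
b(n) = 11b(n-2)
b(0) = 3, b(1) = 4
Characteristic equation: x² - 11 = 0.
Discriminant Δ = (0)² + 4·(11) = 44.
Roots r₁,₂ = (0 ± √44)/2, so r₁ = \sqrt{11}, r₂ = - \sqrt{11}.
General solution: b(n) = A·r₁^n + B·r₂^n.
From the initial conditions, A + B = 3 and r₁A + r₂B = 4.
Since r₁ - r₂ = √44: A = (4 - (3)r₂)/√44 = \frac{2 \sqrt{11}}{11} + \frac{3}{2}, and B = 3 - A = \frac{3}{2} - \frac{2 \sqrt{11}}{11}.
So b(n) = \left(\frac{2 \sqrt{11}}{11} + \frac{3}{2}\right)\left(\sqrt{11}\right)^n + \left(\frac{3}{2} - \frac{2 \sqrt{11}}{11}\right)\left(- \sqrt{11}\right)^n.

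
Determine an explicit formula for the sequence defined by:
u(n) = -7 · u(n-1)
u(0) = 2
Pure geometric recurrence with ratio -7.
By induction u(n) = u(0) · (-7)^n = 2 \left(-7\right)^{n}.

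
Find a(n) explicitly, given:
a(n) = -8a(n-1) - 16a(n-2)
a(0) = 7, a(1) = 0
Characteristic equation: x² + 8x + 16 = 0, which is (x - (-4))².
Repeated root r = -4.
General solution: a(n) = (A + Bn)·(-4)^n.
From a(0) = 7: A = 7.
From a(1) = 0: (A + B)·(-4) = 0 ⇒ B = -7.
So a(n) = \left(7 - 7 n\right) \cdot (-4)^n.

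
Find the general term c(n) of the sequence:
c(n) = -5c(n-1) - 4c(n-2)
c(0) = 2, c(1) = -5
Characteristic equation: x² + 5x + 4 = 0, which factors as (x - (-4))(x - (-1)) = 0.
Roots r₁ = -4, r₂ = -1 (distinct).
General solution: c(n) = A·(-4)^n + B·(-1)^n.
From c(0) = 2: A + B = 2.
From c(1) = -5: -4A - B = -5.
Solving: A = 1, B = 1.
So c(n) = \left(-1\right)^{n} + \left(-4\right)^{n}.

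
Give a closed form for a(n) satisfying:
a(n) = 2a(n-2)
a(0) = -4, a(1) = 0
Characteristic equation: x² - 2 = 0.
Discriminant Δ = (0)² + 4·(2) = 8.
Roots r₁,₂ = (0 ± √8)/2, so r₁ = \sqrt{2}, r₂ = - \sqrt{2}.
General solution: a(n) = A·r₁^n + B·r₂^n.
From the initial conditions, A + B = -4 and r₁A + r₂B = 0.
Since r₁ - r₂ = √8: A = (0 - (-4)r₂)/√8 = -2, and B = -4 - A = -2.
So a(n) = \left(-2\right)\left(\sqrt{2}\right)^n + \left(-2\right)\left(- \sqrt{2}\right)^n.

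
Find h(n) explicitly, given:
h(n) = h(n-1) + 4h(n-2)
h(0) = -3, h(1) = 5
Characteristic equation: x² - x - 4 = 0.
Discriminant Δ = (1)² + 4·(4) = 17.
Roots r₁,₂ = (1 ± √17)/2, so r₁ = \frac{1}{2} + \frac{\sqrt{17}}{2}, r₂ = \frac{1}{2} - \frac{\sqrt{17}}{2}.
General solution: h(n) = A·r₁^n + B·r₂^n.
From the initial conditions, A + B = -3 and r₁A + r₂B = 5.
Since r₁ - r₂ = √17: A = (5 - (-3)r₂)/√17 = - \frac{3}{2} + \frac{13 \sqrt{17}}{34}, and B = -3 - A = - \frac{13 \sqrt{17}}{34} - \frac{3}{2}.
So h(n) = \left(- \frac{3}{2} + \frac{13 \sqrt{17}}{34}\right)\left(\frac{1}{2} + \frac{\sqrt{17}}{2}\right)^n + \left(- \frac{13 \sqrt{17}}{34} - \frac{3}{2}\right)\left(\frac{1}{2} - \frac{\sqrt{17}}{2}\right)^n.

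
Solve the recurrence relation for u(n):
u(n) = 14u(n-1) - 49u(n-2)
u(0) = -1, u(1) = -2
Characteristic equation: x² - 14x + 49 = 0, which is (x - (7))².
Repeated root r = 7.
General solution: u(n) = (A + Bn)·(7)^n.
From u(0) = -1: A = -1.
From u(1) = -2: (A + B)·(7) = -2 ⇒ B = \frac{5}{7}.
So u(n) = \left(\frac{5 n}{7} - 1\right) \cdot (7)^n.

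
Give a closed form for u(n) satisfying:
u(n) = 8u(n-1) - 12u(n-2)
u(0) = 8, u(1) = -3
Characteristic equation: x² - 8x + 12 = 0, which factors as (x - (2))(x - (6)) = 0.
Roots r₁ = 2, r₂ = 6 (distinct).
General solution: u(n) = A·(2)^n + B·(6)^n.
From u(0) = 8: A + B = 8.
From u(1) = -3: 2A + 6B = -3.
Solving: A = \frac{51}{4}, B = - \frac{19}{4}.
So u(n) = \frac{51 \cdot 2^{n}}{4} - \frac{19 \cdot 6^{n}}{4}.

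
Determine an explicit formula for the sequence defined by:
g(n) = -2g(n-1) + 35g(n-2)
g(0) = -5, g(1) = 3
Characteristic equation: x² + 2x - 35 = 0, which factors as (x - (5))(x - (-7)) = 0.
Roots r₁ = 5, r₂ = -7 (distinct).
General solution: g(n) = A·(5)^n + B·(-7)^n.
From g(0) = -5: A + B = -5.
From g(1) = 3: 5A - 7B = 3.
Solving: A = - \frac{8}{3}, B = - \frac{7}{3}.
So g(n) = - \frac{7 \left(-7\right)^{n}}{3} - \frac{8 \cdot 5^{n}}{3}.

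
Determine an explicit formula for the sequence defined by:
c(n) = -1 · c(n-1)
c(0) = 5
Pure geometric recurrence with ratio -1.
By induction c(n) = c(0) · (-1)^n = 5 \left(-1\right)^{n}.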